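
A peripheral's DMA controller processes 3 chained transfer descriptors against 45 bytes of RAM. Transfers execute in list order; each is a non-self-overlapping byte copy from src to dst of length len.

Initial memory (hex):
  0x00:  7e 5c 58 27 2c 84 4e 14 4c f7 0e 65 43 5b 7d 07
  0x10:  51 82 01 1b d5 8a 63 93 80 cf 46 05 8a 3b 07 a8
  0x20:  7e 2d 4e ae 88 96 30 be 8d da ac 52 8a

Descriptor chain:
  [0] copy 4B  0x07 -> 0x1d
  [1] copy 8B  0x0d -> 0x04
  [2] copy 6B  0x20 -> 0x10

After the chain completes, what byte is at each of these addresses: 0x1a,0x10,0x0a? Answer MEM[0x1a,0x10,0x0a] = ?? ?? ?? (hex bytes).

MEM[0x1a,0x10,0x0a] = 46 0e 1b

[0] 0x07->0x1d len=4 : 14 4c f7 0e
[1] 0x0d->0x04 len=8 : 5b 7d 07 51 82 01 1b d5
[2] 0x20->0x10 len=6 : 0e 2d 4e ae 88 96
query mem[0x1a]=0x46, mem[0x10]=0x0e, mem[0x0a]=0x1b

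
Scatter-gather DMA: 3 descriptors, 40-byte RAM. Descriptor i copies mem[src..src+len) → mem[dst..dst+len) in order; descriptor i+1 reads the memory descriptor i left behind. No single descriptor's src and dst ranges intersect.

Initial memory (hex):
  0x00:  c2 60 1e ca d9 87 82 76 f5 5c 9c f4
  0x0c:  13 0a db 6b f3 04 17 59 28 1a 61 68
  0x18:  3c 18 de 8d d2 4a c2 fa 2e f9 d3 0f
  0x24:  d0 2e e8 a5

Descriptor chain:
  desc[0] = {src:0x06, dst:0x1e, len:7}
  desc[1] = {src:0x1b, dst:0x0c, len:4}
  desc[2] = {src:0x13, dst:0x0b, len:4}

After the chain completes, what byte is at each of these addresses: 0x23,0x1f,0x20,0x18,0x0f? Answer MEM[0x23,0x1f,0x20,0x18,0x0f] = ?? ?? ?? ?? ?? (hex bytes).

MEM[0x23,0x1f,0x20,0x18,0x0f] = f4 76 f5 3c 82

D0: mem[0x1e..0x24] <- [82 76 f5 5c 9c f4 13]
D1: mem[0x0c..0x0f] <- [8d d2 4a 82]
D2: mem[0x0b..0x0e] <- [59 28 1a 61]
query mem[0x23]=0xf4, mem[0x1f]=0x76, mem[0x20]=0xf5, mem[0x18]=0x3c, mem[0x0f]=0x82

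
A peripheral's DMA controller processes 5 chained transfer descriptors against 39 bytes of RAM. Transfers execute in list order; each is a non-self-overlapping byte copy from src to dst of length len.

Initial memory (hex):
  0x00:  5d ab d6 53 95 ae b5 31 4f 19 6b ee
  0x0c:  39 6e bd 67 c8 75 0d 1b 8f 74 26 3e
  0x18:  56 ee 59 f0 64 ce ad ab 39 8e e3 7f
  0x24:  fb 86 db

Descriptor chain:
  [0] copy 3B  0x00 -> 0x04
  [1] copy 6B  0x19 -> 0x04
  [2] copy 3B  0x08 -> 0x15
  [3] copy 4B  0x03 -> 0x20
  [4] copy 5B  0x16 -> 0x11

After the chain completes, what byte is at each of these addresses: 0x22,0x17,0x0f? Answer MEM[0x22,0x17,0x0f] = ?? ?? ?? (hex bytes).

[0] 0x00->0x04 len=3 : 5d ab d6
[1] 0x19->0x04 len=6 : ee 59 f0 64 ce ad
[2] 0x08->0x15 len=3 : ce ad 6b
[3] 0x03->0x20 len=4 : 53 ee 59 f0
[4] 0x16->0x11 len=5 : ad 6b 56 ee 59
query mem[0x22]=0x59, mem[0x17]=0x6b, mem[0x0f]=0x67

MEM[0x22,0x17,0x0f] = 59 6b 67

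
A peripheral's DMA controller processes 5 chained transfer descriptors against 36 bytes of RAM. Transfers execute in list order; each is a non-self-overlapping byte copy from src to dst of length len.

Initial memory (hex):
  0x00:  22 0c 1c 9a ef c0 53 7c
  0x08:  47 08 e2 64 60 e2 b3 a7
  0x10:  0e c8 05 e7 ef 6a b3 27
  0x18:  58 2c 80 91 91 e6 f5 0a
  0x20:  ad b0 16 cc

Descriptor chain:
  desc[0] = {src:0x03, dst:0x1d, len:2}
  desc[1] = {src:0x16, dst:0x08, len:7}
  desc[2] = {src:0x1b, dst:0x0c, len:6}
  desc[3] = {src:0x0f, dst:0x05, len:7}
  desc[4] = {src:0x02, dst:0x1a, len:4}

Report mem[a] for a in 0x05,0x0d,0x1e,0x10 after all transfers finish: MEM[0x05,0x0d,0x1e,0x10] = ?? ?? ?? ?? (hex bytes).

MEM[0x05,0x0d,0x1e,0x10] = ef 91 ef 0a

#0 dst[0x1d+2] := {0x9a,0xef}
#1 dst[0x08+7] := {0xb3,0x27,0x58,0x2c,0x80,0x91,0x91}
#2 dst[0x0c+6] := {0x91,0x91,0x9a,0xef,0x0a,0xad}
#3 dst[0x05+7] := {0xef,0x0a,0xad,0x05,0xe7,0xef,0x6a}
#4 dst[0x1a+4] := {0x1c,0x9a,0xef,0xef}
query mem[0x05]=0xef, mem[0x0d]=0x91, mem[0x1e]=0xef, mem[0x10]=0x0a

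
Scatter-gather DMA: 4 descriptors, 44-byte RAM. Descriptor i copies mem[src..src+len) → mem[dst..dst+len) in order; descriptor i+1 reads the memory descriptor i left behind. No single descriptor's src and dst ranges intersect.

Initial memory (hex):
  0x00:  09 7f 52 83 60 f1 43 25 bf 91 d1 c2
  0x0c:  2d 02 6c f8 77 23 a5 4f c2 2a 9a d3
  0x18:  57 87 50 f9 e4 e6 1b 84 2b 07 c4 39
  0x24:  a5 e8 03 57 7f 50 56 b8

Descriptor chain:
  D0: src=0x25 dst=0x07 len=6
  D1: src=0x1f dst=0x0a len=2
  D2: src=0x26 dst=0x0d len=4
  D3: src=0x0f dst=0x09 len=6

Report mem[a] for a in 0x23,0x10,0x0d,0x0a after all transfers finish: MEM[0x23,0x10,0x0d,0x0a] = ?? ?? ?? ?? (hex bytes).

D0: mem[0x07..0x0c] <- [e8 03 57 7f 50 56]
D1: mem[0x0a..0x0b] <- [84 2b]
D2: mem[0x0d..0x10] <- [03 57 7f 50]
D3: mem[0x09..0x0e] <- [7f 50 23 a5 4f c2]
query mem[0x23]=0x39, mem[0x10]=0x50, mem[0x0d]=0x4f, mem[0x0a]=0x50

MEM[0x23,0x10,0x0d,0x0a] = 39 50 4f 50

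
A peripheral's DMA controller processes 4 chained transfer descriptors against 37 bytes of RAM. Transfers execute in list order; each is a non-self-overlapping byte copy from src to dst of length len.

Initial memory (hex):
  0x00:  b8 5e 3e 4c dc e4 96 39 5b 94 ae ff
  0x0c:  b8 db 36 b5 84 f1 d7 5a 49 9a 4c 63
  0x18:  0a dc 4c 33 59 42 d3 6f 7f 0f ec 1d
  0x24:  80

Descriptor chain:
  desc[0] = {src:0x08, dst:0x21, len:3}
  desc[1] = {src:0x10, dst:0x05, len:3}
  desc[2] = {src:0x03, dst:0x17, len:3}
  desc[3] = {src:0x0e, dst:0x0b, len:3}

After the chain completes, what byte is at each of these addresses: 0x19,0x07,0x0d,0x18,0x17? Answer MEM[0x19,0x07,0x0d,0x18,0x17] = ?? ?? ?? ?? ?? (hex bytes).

D0: mem[0x21..0x23] <- [5b 94 ae]
D1: mem[0x05..0x07] <- [84 f1 d7]
D2: mem[0x17..0x19] <- [4c dc 84]
D3: mem[0x0b..0x0d] <- [36 b5 84]
query mem[0x19]=0x84, mem[0x07]=0xd7, mem[0x0d]=0x84, mem[0x18]=0xdc, mem[0x17]=0x4c

MEM[0x19,0x07,0x0d,0x18,0x17] = 84 d7 84 dc 4c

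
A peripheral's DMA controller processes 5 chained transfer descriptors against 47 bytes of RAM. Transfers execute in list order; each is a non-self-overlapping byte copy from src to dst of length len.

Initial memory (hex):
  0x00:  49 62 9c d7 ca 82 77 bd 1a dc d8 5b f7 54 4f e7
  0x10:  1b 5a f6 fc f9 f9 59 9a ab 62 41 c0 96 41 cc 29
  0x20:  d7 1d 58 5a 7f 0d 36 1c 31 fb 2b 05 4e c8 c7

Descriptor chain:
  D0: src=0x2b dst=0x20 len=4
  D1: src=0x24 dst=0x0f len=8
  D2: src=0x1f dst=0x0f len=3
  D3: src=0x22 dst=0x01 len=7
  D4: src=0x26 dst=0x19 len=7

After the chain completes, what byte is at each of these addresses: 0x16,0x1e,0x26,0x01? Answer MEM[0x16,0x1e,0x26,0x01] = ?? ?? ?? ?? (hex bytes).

D0: mem[0x20..0x23] <- [05 4e c8 c7]
D1: mem[0x0f..0x16] <- [7f 0d 36 1c 31 fb 2b 05]
D2: mem[0x0f..0x11] <- [29 05 4e]
D3: mem[0x01..0x07] <- [c8 c7 7f 0d 36 1c 31]
D4: mem[0x19..0x1f] <- [36 1c 31 fb 2b 05 4e]
query mem[0x16]=0x05, mem[0x1e]=0x05, mem[0x26]=0x36, mem[0x01]=0xc8

MEM[0x16,0x1e,0x26,0x01] = 05 05 36 c8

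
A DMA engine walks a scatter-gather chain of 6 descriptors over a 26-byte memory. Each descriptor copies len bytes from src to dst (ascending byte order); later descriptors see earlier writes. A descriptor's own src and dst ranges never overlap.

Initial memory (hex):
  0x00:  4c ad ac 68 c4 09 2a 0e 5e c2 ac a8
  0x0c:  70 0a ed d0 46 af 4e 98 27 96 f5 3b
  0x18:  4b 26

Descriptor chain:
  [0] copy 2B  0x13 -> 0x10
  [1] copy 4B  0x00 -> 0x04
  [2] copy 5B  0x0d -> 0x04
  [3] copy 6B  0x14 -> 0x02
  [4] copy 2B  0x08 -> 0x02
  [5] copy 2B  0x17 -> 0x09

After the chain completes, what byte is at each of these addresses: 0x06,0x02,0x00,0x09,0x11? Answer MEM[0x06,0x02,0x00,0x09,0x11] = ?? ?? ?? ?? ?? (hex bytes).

#0 dst[0x10+2] := {0x98,0x27}
#1 dst[0x04+4] := {0x4c,0xad,0xac,0x68}
#2 dst[0x04+5] := {0x0a,0xed,0xd0,0x98,0x27}
#3 dst[0x02+6] := {0x27,0x96,0xf5,0x3b,0x4b,0x26}
#4 dst[0x02+2] := {0x27,0xc2}
#5 dst[0x09+2] := {0x3b,0x4b}
query mem[0x06]=0x4b, mem[0x02]=0x27, mem[0x00]=0x4c, mem[0x09]=0x3b, mem[0x11]=0x27

MEM[0x06,0x02,0x00,0x09,0x11] = 4b 27 4c 3b 27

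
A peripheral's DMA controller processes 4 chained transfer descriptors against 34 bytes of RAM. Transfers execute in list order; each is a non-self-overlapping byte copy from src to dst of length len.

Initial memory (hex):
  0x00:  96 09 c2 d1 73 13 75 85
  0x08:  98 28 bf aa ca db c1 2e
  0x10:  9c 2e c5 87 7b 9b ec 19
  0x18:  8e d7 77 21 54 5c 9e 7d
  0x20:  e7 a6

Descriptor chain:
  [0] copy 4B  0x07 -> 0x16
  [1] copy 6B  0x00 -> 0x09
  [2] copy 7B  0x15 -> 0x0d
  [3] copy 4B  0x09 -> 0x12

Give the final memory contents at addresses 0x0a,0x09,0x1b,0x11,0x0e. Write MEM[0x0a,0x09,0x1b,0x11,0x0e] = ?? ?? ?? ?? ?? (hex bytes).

#0 dst[0x16+4] := {0x85,0x98,0x28,0xbf}
#1 dst[0x09+6] := {0x96,0x09,0xc2,0xd1,0x73,0x13}
#2 dst[0x0d+7] := {0x9b,0x85,0x98,0x28,0xbf,0x77,0x21}
#3 dst[0x12+4] := {0x96,0x09,0xc2,0xd1}
query mem[0x0a]=0x09, mem[0x09]=0x96, mem[0x1b]=0x21, mem[0x11]=0xbf, mem[0x0e]=0x85

MEM[0x0a,0x09,0x1b,0x11,0x0e] = 09 96 21 bf 85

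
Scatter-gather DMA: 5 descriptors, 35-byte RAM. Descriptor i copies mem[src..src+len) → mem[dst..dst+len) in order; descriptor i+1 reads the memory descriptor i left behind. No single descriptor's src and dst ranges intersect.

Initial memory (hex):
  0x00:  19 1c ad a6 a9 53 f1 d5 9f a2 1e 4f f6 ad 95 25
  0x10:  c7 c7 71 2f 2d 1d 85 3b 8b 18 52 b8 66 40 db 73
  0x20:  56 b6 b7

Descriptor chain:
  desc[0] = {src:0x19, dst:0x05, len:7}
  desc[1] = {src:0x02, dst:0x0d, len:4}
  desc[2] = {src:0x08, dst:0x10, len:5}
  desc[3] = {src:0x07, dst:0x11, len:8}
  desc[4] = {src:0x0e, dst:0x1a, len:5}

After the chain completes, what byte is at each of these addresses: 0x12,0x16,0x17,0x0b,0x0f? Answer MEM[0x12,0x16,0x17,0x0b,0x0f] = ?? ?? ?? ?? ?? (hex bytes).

D0: mem[0x05..0x0b] <- [18 52 b8 66 40 db 73]
D1: mem[0x0d..0x10] <- [ad a6 a9 18]
D2: mem[0x10..0x14] <- [66 40 db 73 f6]
D3: mem[0x11..0x18] <- [b8 66 40 db 73 f6 ad a6]
D4: mem[0x1a..0x1e] <- [a6 a9 66 b8 66]
query mem[0x12]=0x66, mem[0x16]=0xf6, mem[0x17]=0xad, mem[0x0b]=0x73, mem[0x0f]=0xa9

MEM[0x12,0x16,0x17,0x0b,0x0f] = 66 f6 ad 73 a9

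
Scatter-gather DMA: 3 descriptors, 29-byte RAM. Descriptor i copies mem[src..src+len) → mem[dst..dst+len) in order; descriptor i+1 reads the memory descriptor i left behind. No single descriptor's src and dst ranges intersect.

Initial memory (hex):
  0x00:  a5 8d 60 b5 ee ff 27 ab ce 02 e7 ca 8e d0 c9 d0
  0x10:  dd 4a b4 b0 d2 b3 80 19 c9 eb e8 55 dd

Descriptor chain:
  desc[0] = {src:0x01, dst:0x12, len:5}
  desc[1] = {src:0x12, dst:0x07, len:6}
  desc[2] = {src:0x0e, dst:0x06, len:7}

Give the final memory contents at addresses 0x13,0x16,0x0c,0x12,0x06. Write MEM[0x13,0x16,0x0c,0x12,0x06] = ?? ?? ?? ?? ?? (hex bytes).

  after D0: wrote 5B at 0x12 = 8d60b5eeff
  after D1: wrote 6B at 0x07 = 8d60b5eeff19
  after D2: wrote 7B at 0x06 = c9d0dd4a8d60b5
query mem[0x13]=0x60, mem[0x16]=0xff, mem[0x0c]=0xb5, mem[0x12]=0x8d, mem[0x06]=0xc9

MEM[0x13,0x16,0x0c,0x12,0x06] = 60 ff b5 8d c9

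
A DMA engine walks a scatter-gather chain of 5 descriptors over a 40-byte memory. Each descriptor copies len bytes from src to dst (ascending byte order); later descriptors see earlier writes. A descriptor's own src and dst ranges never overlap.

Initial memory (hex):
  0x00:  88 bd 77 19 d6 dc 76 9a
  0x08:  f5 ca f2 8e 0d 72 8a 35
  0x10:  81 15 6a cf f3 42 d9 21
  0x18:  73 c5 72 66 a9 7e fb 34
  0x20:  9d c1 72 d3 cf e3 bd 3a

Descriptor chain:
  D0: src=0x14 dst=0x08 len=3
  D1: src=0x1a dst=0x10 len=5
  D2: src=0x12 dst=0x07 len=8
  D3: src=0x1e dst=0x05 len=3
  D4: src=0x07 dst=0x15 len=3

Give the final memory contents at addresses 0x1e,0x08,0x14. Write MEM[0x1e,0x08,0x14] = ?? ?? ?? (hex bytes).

MEM[0x1e,0x08,0x14] = fb 7e fb

#0 dst[0x08+3] := {0xf3,0x42,0xd9}
#1 dst[0x10+5] := {0x72,0x66,0xa9,0x7e,0xfb}
#2 dst[0x07+8] := {0xa9,0x7e,0xfb,0x42,0xd9,0x21,0x73,0xc5}
#3 dst[0x05+3] := {0xfb,0x34,0x9d}
#4 dst[0x15+3] := {0x9d,0x7e,0xfb}
query mem[0x1e]=0xfb, mem[0x08]=0x7e, mem[0x14]=0xfb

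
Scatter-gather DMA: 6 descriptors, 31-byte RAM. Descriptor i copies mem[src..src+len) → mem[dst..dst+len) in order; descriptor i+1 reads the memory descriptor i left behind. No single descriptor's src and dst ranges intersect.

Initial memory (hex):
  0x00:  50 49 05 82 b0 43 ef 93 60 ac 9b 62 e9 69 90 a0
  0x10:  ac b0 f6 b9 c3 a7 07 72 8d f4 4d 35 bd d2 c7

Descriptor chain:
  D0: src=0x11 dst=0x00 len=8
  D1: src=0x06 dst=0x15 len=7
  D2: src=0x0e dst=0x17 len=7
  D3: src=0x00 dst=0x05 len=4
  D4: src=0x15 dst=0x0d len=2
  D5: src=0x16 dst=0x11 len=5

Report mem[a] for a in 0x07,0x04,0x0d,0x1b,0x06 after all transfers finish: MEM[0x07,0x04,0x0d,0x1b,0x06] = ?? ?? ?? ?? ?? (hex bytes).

MEM[0x07,0x04,0x0d,0x1b,0x06] = b9 a7 72 f6 f6

D0: mem[0x00..0x07] <- [b0 f6 b9 c3 a7 07 72 8d]
D1: mem[0x15..0x1b] <- [72 8d 60 ac 9b 62 e9]
D2: mem[0x17..0x1d] <- [90 a0 ac b0 f6 b9 c3]
D3: mem[0x05..0x08] <- [b0 f6 b9 c3]
D4: mem[0x0d..0x0e] <- [72 8d]
D5: mem[0x11..0x15] <- [8d 90 a0 ac b0]
query mem[0x07]=0xb9, mem[0x04]=0xa7, mem[0x0d]=0x72, mem[0x1b]=0xf6, mem[0x06]=0xf6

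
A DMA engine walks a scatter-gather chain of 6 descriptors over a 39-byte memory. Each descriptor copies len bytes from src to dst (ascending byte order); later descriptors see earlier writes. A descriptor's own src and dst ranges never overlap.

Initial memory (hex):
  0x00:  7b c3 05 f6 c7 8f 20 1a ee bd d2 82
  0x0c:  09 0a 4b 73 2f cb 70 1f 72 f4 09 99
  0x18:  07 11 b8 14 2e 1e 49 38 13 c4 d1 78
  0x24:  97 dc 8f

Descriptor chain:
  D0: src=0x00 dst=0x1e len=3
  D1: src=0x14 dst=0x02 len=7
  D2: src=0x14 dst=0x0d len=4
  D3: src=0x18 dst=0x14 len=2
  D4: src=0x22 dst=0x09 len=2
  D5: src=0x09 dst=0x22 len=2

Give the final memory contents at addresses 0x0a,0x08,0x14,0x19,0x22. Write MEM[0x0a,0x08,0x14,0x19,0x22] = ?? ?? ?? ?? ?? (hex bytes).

#0 dst[0x1e+3] := {0x7b,0xc3,0x05}
#1 dst[0x02+7] := {0x72,0xf4,0x09,0x99,0x07,0x11,0xb8}
#2 dst[0x0d+4] := {0x72,0xf4,0x09,0x99}
#3 dst[0x14+2] := {0x07,0x11}
#4 dst[0x09+2] := {0xd1,0x78}
#5 dst[0x22+2] := {0xd1,0x78}
query mem[0x0a]=0x78, mem[0x08]=0xb8, mem[0x14]=0x07, mem[0x19]=0x11, mem[0x22]=0xd1

MEM[0x0a,0x08,0x14,0x19,0x22] = 78 b8 07 11 d1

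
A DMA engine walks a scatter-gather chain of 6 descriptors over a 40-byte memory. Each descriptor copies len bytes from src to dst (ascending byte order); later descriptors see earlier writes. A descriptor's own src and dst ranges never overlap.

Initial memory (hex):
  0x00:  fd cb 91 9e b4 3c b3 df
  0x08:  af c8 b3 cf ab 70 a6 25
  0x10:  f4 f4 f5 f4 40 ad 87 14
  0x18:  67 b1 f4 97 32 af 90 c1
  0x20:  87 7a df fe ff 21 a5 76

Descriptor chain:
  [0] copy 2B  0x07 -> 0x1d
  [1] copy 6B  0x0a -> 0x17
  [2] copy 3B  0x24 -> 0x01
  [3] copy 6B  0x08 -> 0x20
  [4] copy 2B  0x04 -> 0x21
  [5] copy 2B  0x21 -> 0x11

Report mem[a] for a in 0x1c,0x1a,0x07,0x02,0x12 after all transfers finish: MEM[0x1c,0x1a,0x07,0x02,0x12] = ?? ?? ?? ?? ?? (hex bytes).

  after D0: wrote 2B at 0x1d = dfaf
  after D1: wrote 6B at 0x17 = b3cfab70a625
  after D2: wrote 3B at 0x01 = ff21a5
  after D3: wrote 6B at 0x20 = afc8b3cfab70
  after D4: wrote 2B at 0x21 = b43c
  after D5: wrote 2B at 0x11 = b43c
query mem[0x1c]=0x25, mem[0x1a]=0x70, mem[0x07]=0xdf, mem[0x02]=0x21, mem[0x12]=0x3c

MEM[0x1c,0x1a,0x07,0x02,0x12] = 25 70 df 21 3c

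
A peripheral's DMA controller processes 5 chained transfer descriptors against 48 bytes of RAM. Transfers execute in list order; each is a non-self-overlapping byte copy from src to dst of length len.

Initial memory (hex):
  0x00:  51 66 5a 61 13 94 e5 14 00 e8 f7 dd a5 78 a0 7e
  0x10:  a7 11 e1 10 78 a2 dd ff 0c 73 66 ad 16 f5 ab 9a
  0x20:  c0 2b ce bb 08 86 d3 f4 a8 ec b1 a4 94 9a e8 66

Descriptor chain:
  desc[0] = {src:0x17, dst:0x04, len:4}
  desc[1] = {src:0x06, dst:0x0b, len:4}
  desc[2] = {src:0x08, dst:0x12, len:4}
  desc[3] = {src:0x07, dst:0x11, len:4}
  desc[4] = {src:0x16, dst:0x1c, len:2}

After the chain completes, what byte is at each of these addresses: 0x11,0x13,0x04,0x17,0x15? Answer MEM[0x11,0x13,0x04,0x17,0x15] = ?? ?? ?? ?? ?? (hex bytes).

  after D0: wrote 4B at 0x04 = ff0c7366
  after D1: wrote 4B at 0x0b = 736600e8
  after D2: wrote 4B at 0x12 = 00e8f773
  after D3: wrote 4B at 0x11 = 6600e8f7
  after D4: wrote 2B at 0x1c = ddff
query mem[0x11]=0x66, mem[0x13]=0xe8, mem[0x04]=0xff, mem[0x17]=0xff, mem[0x15]=0x73

MEM[0x11,0x13,0x04,0x17,0x15] = 66 e8 ff ff 73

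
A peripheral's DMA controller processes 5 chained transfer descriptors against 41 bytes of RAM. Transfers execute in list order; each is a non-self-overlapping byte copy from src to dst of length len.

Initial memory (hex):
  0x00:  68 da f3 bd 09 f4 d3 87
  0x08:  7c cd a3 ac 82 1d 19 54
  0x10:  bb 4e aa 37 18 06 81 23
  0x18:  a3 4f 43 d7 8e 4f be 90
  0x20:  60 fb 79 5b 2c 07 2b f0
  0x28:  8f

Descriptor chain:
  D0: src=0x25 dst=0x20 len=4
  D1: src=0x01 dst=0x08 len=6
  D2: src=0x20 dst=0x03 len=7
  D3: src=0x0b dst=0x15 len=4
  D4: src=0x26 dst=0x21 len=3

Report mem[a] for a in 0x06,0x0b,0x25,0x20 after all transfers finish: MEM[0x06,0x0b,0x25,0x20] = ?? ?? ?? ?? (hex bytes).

MEM[0x06,0x0b,0x25,0x20] = 8f 09 07 07

D0: mem[0x20..0x23] <- [07 2b f0 8f]
D1: mem[0x08..0x0d] <- [da f3 bd 09 f4 d3]
D2: mem[0x03..0x09] <- [07 2b f0 8f 2c 07 2b]
D3: mem[0x15..0x18] <- [09 f4 d3 19]
D4: mem[0x21..0x23] <- [2b f0 8f]
query mem[0x06]=0x8f, mem[0x0b]=0x09, mem[0x25]=0x07, mem[0x20]=0x07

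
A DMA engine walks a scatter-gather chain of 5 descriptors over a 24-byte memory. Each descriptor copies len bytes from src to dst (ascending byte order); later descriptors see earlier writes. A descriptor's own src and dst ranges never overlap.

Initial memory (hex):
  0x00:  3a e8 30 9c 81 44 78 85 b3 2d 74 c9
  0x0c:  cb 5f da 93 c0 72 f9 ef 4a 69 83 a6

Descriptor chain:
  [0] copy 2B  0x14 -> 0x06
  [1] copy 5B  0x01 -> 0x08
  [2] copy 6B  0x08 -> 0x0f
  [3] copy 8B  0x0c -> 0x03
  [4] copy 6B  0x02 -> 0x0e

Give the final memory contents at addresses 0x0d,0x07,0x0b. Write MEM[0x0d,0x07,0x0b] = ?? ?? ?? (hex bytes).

[0] 0x14->0x06 len=2 : 4a 69
[1] 0x01->0x08 len=5 : e8 30 9c 81 44
[2] 0x08->0x0f len=6 : e8 30 9c 81 44 5f
[3] 0x0c->0x03 len=8 : 44 5f da e8 30 9c 81 44
[4] 0x02->0x0e len=6 : 30 44 5f da e8 30
query mem[0x0d]=0x5f, mem[0x07]=0x30, mem[0x0b]=0x81

MEM[0x0d,0x07,0x0b] = 5f 30 81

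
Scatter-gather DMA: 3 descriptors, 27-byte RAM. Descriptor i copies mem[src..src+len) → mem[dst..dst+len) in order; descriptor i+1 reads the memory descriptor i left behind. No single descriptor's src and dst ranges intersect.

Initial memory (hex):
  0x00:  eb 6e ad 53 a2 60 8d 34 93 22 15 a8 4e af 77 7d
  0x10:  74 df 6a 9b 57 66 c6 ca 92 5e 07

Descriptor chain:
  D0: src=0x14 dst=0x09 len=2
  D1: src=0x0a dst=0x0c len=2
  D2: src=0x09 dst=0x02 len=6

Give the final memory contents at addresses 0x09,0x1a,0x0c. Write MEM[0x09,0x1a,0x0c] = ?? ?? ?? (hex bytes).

MEM[0x09,0x1a,0x0c] = 57 07 66

#0 dst[0x09+2] := {0x57,0x66}
#1 dst[0x0c+2] := {0x66,0xa8}
#2 dst[0x02+6] := {0x57,0x66,0xa8,0x66,0xa8,0x77}
query mem[0x09]=0x57, mem[0x1a]=0x07, mem[0x0c]=0x66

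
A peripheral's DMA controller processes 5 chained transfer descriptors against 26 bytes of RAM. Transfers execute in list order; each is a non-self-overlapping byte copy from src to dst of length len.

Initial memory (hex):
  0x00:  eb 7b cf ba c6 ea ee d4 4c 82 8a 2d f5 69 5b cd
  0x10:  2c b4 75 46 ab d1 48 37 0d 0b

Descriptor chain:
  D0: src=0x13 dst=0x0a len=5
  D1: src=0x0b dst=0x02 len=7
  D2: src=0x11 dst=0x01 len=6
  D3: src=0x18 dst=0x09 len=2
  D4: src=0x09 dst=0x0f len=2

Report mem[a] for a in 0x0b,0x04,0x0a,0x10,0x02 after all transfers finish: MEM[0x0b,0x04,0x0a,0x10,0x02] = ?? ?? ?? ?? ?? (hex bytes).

[0] 0x13->0x0a len=5 : 46 ab d1 48 37
[1] 0x0b->0x02 len=7 : ab d1 48 37 cd 2c b4
[2] 0x11->0x01 len=6 : b4 75 46 ab d1 48
[3] 0x18->0x09 len=2 : 0d 0b
[4] 0x09->0x0f len=2 : 0d 0b
query mem[0x0b]=0xab, mem[0x04]=0xab, mem[0x0a]=0x0b, mem[0x10]=0x0b, mem[0x02]=0x75

MEM[0x0b,0x04,0x0a,0x10,0x02] = ab ab 0b 0b 75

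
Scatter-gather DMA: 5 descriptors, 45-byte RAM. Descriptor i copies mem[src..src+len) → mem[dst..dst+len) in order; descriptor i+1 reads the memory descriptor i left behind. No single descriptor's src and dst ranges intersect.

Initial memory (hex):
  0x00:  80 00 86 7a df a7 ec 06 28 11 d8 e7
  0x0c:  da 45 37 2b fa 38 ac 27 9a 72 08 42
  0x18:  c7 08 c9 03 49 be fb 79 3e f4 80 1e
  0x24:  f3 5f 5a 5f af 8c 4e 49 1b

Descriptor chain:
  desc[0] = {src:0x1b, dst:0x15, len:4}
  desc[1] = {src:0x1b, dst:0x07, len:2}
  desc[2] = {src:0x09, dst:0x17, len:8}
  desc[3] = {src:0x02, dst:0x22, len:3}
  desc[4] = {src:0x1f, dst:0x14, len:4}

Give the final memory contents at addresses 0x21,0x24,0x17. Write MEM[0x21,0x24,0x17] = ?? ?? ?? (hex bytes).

D0: mem[0x15..0x18] <- [03 49 be fb]
D1: mem[0x07..0x08] <- [03 49]
D2: mem[0x17..0x1e] <- [11 d8 e7 da 45 37 2b fa]
D3: mem[0x22..0x24] <- [86 7a df]
D4: mem[0x14..0x17] <- [79 3e f4 86]
query mem[0x21]=0xf4, mem[0x24]=0xdf, mem[0x17]=0x86

MEM[0x21,0x24,0x17] = f4 df 86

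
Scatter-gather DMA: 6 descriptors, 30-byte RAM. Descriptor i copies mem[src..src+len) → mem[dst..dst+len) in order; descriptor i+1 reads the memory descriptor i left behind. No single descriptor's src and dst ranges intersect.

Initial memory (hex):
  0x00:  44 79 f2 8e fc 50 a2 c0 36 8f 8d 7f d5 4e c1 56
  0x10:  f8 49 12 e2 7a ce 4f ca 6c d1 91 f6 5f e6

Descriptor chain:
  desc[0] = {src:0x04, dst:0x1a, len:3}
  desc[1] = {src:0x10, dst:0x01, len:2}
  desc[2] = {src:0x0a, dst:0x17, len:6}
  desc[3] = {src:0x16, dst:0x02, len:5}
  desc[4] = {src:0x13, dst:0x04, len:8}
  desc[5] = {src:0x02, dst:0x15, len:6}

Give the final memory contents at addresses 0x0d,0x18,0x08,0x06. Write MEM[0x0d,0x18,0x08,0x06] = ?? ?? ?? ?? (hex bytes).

#0 dst[0x1a+3] := {0xfc,0x50,0xa2}
#1 dst[0x01+2] := {0xf8,0x49}
#2 dst[0x17+6] := {0x8d,0x7f,0xd5,0x4e,0xc1,0x56}
#3 dst[0x02+5] := {0x4f,0x8d,0x7f,0xd5,0x4e}
#4 dst[0x04+8] := {0xe2,0x7a,0xce,0x4f,0x8d,0x7f,0xd5,0x4e}
#5 dst[0x15+6] := {0x4f,0x8d,0xe2,0x7a,0xce,0x4f}
query mem[0x0d]=0x4e, mem[0x18]=0x7a, mem[0x08]=0x8d, mem[0x06]=0xce

MEM[0x0d,0x18,0x08,0x06] = 4e 7a 8d ce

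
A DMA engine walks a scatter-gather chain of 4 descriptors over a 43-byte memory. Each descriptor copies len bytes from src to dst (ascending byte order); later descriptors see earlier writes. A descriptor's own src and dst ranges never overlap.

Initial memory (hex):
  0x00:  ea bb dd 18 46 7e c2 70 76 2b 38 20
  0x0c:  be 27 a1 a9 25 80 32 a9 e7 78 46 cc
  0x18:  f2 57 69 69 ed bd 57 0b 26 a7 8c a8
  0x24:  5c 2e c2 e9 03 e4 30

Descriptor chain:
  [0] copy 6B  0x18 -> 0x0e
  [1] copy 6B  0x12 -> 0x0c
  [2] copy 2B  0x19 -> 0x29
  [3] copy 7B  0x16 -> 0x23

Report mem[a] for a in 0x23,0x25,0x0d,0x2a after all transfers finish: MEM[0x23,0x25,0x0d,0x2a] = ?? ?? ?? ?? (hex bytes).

D0: mem[0x0e..0x13] <- [f2 57 69 69 ed bd]
D1: mem[0x0c..0x11] <- [ed bd e7 78 46 cc]
D2: mem[0x29..0x2a] <- [57 69]
D3: mem[0x23..0x29] <- [46 cc f2 57 69 69 ed]
query mem[0x23]=0x46, mem[0x25]=0xf2, mem[0x0d]=0xbd, mem[0x2a]=0x69

MEM[0x23,0x25,0x0d,0x2a] = 46 f2 bd 69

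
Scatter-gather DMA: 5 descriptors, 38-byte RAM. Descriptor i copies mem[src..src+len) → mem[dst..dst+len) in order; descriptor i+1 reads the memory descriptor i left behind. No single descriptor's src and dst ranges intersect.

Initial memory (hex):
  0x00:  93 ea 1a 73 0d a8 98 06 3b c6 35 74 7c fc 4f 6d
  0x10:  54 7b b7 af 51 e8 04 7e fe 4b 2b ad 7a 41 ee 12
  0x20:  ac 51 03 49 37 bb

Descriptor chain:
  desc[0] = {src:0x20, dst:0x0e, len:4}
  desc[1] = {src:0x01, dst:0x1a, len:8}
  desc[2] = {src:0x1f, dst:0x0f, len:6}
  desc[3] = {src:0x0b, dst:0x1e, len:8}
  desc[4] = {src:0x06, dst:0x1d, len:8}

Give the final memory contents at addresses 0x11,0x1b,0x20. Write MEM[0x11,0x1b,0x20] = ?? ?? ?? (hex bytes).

MEM[0x11,0x1b,0x20] = 3b 1a c6

[0] 0x20->0x0e len=4 : ac 51 03 49
[1] 0x01->0x1a len=8 : ea 1a 73 0d a8 98 06 3b
[2] 0x1f->0x0f len=6 : 98 06 3b 03 49 37
[3] 0x0b->0x1e len=8 : 74 7c fc ac 98 06 3b 03
[4] 0x06->0x1d len=8 : 98 06 3b c6 35 74 7c fc
query mem[0x11]=0x3b, mem[0x1b]=0x1a, mem[0x20]=0xc6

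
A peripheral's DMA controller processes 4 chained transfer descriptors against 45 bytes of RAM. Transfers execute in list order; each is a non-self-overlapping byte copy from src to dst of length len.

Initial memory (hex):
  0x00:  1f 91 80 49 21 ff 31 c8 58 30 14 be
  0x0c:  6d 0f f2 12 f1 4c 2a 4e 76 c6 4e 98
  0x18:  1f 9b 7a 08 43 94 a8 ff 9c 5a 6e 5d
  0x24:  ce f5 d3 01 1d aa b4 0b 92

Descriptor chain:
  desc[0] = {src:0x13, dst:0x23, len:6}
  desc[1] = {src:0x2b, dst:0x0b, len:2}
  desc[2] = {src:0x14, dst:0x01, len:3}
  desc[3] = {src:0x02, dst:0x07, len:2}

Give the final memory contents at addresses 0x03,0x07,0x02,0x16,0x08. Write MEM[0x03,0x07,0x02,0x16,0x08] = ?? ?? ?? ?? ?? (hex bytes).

#0 dst[0x23+6] := {0x4e,0x76,0xc6,0x4e,0x98,0x1f}
#1 dst[0x0b+2] := {0x0b,0x92}
#2 dst[0x01+3] := {0x76,0xc6,0x4e}
#3 dst[0x07+2] := {0xc6,0x4e}
query mem[0x03]=0x4e, mem[0x07]=0xc6, mem[0x02]=0xc6, mem[0x16]=0x4e, mem[0x08]=0x4e

MEM[0x03,0x07,0x02,0x16,0x08] = 4e c6 c6 4e 4e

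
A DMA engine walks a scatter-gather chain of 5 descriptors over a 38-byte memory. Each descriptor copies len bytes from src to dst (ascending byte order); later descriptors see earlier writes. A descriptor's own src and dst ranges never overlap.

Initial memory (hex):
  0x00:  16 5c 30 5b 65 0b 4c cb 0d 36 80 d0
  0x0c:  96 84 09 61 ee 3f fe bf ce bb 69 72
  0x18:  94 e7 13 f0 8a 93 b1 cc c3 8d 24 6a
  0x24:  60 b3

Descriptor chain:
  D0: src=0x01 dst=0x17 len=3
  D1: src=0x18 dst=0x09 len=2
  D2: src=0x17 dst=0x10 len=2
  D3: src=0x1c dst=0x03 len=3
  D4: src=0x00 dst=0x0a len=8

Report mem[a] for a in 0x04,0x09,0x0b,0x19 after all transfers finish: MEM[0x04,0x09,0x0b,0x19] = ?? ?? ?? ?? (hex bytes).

MEM[0x04,0x09,0x0b,0x19] = 93 30 5c 5b

  after D0: wrote 3B at 0x17 = 5c305b
  after D1: wrote 2B at 0x09 = 305b
  after D2: wrote 2B at 0x10 = 5c30
  after D3: wrote 3B at 0x03 = 8a93b1
  after D4: wrote 8B at 0x0a = 165c308a93b14ccb
query mem[0x04]=0x93, mem[0x09]=0x30, mem[0x0b]=0x5c, mem[0x19]=0x5b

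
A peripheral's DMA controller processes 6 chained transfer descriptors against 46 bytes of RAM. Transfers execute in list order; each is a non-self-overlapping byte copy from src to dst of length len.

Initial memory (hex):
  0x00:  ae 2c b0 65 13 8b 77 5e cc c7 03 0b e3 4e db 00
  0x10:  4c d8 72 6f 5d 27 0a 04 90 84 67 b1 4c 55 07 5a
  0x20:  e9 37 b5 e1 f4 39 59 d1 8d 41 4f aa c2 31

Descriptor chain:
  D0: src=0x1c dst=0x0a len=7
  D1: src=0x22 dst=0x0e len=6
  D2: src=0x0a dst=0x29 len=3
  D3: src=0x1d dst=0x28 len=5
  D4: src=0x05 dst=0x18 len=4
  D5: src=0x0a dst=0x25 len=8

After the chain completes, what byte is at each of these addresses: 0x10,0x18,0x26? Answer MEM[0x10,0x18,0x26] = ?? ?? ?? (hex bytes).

MEM[0x10,0x18,0x26] = f4 8b 55

D0: mem[0x0a..0x10] <- [4c 55 07 5a e9 37 b5]
D1: mem[0x0e..0x13] <- [b5 e1 f4 39 59 d1]
D2: mem[0x29..0x2b] <- [4c 55 07]
D3: mem[0x28..0x2c] <- [55 07 5a e9 37]
D4: mem[0x18..0x1b] <- [8b 77 5e cc]
D5: mem[0x25..0x2c] <- [4c 55 07 5a b5 e1 f4 39]
query mem[0x10]=0xf4, mem[0x18]=0x8b, mem[0x26]=0x55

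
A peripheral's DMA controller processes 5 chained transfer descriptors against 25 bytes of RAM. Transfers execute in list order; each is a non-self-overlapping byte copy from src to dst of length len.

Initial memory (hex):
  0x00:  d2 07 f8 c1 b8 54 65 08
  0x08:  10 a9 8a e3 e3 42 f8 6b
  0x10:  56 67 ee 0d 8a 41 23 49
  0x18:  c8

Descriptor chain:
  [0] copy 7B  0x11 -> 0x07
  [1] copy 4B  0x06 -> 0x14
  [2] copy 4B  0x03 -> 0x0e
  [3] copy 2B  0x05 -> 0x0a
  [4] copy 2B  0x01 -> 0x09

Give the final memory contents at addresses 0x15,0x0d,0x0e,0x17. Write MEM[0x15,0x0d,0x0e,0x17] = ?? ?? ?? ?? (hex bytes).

MEM[0x15,0x0d,0x0e,0x17] = 67 49 c1 0d

#0 dst[0x07+7] := {0x67,0xee,0x0d,0x8a,0x41,0x23,0x49}
#1 dst[0x14+4] := {0x65,0x67,0xee,0x0d}
#2 dst[0x0e+4] := {0xc1,0xb8,0x54,0x65}
#3 dst[0x0a+2] := {0x54,0x65}
#4 dst[0x09+2] := {0x07,0xf8}
query mem[0x15]=0x67, mem[0x0d]=0x49, mem[0x0e]=0xc1, mem[0x17]=0x0d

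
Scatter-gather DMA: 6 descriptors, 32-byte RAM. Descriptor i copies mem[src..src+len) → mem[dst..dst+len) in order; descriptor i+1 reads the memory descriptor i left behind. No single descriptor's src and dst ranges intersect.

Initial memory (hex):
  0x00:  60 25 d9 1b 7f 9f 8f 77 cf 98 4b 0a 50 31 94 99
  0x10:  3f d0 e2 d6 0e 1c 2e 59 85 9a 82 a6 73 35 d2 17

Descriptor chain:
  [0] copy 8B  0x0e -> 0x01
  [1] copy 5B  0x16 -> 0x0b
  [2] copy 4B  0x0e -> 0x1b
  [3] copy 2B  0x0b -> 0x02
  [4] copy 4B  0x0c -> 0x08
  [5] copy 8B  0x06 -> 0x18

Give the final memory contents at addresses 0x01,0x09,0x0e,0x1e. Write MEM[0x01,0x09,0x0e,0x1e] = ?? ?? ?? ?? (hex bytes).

[0] 0x0e->0x01 len=8 : 94 99 3f d0 e2 d6 0e 1c
[1] 0x16->0x0b len=5 : 2e 59 85 9a 82
[2] 0x0e->0x1b len=4 : 9a 82 3f d0
[3] 0x0b->0x02 len=2 : 2e 59
[4] 0x0c->0x08 len=4 : 59 85 9a 82
[5] 0x06->0x18 len=8 : d6 0e 59 85 9a 82 59 85
query mem[0x01]=0x94, mem[0x09]=0x85, mem[0x0e]=0x9a, mem[0x1e]=0x59

MEM[0x01,0x09,0x0e,0x1e] = 94 85 9a 59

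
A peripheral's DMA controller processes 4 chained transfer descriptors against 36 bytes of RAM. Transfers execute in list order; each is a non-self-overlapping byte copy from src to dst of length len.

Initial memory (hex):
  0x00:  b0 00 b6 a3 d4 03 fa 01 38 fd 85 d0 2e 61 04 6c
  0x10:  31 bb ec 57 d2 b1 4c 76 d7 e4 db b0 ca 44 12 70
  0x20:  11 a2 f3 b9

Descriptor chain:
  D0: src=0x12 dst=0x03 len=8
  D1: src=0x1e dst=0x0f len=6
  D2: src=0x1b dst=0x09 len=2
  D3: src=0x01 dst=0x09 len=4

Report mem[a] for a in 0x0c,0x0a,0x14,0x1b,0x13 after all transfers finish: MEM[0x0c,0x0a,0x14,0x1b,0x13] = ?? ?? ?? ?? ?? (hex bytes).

  after D0: wrote 8B at 0x03 = ec57d2b14c76d7e4
  after D1: wrote 6B at 0x0f = 127011a2f3b9
  after D2: wrote 2B at 0x09 = b0ca
  after D3: wrote 4B at 0x09 = 00b6ec57
query mem[0x0c]=0x57, mem[0x0a]=0xb6, mem[0x14]=0xb9, mem[0x1b]=0xb0, mem[0x13]=0xf3

MEM[0x0c,0x0a,0x14,0x1b,0x13] = 57 b6 b9 b0 f3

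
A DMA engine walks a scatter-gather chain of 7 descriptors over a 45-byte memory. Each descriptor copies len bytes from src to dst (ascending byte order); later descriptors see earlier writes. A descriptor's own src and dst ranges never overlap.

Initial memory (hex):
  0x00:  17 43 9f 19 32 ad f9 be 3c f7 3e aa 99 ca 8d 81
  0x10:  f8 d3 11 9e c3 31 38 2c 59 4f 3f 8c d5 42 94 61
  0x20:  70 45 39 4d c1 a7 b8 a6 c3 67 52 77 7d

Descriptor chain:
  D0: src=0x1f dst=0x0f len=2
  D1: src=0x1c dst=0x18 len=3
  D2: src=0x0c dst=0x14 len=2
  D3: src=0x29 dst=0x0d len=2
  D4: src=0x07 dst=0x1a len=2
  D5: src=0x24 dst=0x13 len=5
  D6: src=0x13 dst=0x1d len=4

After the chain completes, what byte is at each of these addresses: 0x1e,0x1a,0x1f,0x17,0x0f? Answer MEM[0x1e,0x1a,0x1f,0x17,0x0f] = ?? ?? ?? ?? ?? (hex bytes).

MEM[0x1e,0x1a,0x1f,0x17,0x0f] = a7 be b8 c3 61

D0: mem[0x0f..0x10] <- [61 70]
D1: mem[0x18..0x1a] <- [d5 42 94]
D2: mem[0x14..0x15] <- [99 ca]
D3: mem[0x0d..0x0e] <- [67 52]
D4: mem[0x1a..0x1b] <- [be 3c]
D5: mem[0x13..0x17] <- [c1 a7 b8 a6 c3]
D6: mem[0x1d..0x20] <- [c1 a7 b8 a6]
query mem[0x1e]=0xa7, mem[0x1a]=0xbe, mem[0x1f]=0xb8, mem[0x17]=0xc3, mem[0x0f]=0x61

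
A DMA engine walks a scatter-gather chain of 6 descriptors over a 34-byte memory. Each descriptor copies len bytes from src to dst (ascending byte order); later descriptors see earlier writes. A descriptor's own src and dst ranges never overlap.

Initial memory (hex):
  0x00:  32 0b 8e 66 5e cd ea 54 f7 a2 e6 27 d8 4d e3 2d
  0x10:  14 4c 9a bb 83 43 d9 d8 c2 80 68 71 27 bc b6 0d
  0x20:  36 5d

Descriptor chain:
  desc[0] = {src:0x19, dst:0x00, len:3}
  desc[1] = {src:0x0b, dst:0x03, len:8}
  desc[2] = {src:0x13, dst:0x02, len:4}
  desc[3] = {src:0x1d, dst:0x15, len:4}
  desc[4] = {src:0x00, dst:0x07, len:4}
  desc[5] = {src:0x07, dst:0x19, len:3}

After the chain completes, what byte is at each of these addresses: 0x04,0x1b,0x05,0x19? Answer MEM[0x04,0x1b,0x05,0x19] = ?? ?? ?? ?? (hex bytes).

D0: mem[0x00..0x02] <- [80 68 71]
D1: mem[0x03..0x0a] <- [27 d8 4d e3 2d 14 4c 9a]
D2: mem[0x02..0x05] <- [bb 83 43 d9]
D3: mem[0x15..0x18] <- [bc b6 0d 36]
D4: mem[0x07..0x0a] <- [80 68 bb 83]
D5: mem[0x19..0x1b] <- [80 68 bb]
query mem[0x04]=0x43, mem[0x1b]=0xbb, mem[0x05]=0xd9, mem[0x19]=0x80

MEM[0x04,0x1b,0x05,0x19] = 43 bb d9 80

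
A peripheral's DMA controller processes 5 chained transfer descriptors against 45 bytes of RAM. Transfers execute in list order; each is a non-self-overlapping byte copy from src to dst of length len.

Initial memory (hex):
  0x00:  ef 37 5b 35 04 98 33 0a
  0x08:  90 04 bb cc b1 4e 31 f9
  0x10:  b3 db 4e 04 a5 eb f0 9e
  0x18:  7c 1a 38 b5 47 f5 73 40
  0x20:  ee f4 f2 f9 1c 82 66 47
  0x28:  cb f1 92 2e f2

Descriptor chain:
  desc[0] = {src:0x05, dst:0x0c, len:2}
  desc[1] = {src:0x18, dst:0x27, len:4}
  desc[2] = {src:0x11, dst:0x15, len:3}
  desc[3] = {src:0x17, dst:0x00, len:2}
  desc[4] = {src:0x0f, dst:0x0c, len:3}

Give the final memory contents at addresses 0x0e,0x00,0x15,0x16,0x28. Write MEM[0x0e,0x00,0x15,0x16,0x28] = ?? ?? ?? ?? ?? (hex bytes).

MEM[0x0e,0x00,0x15,0x16,0x28] = db 04 db 4e 1a

D0: mem[0x0c..0x0d] <- [98 33]
D1: mem[0x27..0x2a] <- [7c 1a 38 b5]
D2: mem[0x15..0x17] <- [db 4e 04]
D3: mem[0x00..0x01] <- [04 7c]
D4: mem[0x0c..0x0e] <- [f9 b3 db]
query mem[0x0e]=0xdb, mem[0x00]=0x04, mem[0x15]=0xdb, mem[0x16]=0x4e, mem[0x28]=0x1a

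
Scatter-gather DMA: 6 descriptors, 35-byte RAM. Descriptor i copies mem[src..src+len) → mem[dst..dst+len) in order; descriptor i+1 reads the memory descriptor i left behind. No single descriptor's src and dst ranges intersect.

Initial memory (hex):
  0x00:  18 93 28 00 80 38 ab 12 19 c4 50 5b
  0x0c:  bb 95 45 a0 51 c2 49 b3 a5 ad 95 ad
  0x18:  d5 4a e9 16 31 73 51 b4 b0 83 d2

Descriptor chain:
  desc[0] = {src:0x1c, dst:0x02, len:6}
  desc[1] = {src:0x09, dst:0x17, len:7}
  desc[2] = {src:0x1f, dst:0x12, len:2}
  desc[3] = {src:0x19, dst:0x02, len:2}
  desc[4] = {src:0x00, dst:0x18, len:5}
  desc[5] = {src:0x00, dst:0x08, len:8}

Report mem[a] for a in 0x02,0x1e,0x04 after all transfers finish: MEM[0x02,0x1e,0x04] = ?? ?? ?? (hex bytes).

D0: mem[0x02..0x07] <- [31 73 51 b4 b0 83]
D1: mem[0x17..0x1d] <- [c4 50 5b bb 95 45 a0]
D2: mem[0x12..0x13] <- [b4 b0]
D3: mem[0x02..0x03] <- [5b bb]
D4: mem[0x18..0x1c] <- [18 93 5b bb 51]
D5: mem[0x08..0x0f] <- [18 93 5b bb 51 b4 b0 83]
query mem[0x02]=0x5b, mem[0x1e]=0x51, mem[0x04]=0x51

MEM[0x02,0x1e,0x04] = 5b 51 51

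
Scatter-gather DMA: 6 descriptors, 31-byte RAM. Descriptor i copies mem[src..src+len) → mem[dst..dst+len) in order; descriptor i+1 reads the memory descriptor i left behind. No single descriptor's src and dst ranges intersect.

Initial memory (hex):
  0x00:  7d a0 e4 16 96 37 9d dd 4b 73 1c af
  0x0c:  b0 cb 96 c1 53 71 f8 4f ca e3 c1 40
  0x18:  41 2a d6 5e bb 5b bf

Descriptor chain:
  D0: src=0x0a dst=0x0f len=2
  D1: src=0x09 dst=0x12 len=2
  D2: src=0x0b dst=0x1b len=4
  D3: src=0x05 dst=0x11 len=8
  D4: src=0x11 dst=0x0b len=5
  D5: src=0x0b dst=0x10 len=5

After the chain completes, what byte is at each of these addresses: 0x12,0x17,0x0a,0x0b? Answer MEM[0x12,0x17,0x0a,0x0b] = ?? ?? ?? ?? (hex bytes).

#0 dst[0x0f+2] := {0x1c,0xaf}
#1 dst[0x12+2] := {0x73,0x1c}
#2 dst[0x1b+4] := {0xaf,0xb0,0xcb,0x96}
#3 dst[0x11+8] := {0x37,0x9d,0xdd,0x4b,0x73,0x1c,0xaf,0xb0}
#4 dst[0x0b+5] := {0x37,0x9d,0xdd,0x4b,0x73}
#5 dst[0x10+5] := {0x37,0x9d,0xdd,0x4b,0x73}
query mem[0x12]=0xdd, mem[0x17]=0xaf, mem[0x0a]=0x1c, mem[0x0b]=0x37

MEM[0x12,0x17,0x0a,0x0b] = dd af 1c 37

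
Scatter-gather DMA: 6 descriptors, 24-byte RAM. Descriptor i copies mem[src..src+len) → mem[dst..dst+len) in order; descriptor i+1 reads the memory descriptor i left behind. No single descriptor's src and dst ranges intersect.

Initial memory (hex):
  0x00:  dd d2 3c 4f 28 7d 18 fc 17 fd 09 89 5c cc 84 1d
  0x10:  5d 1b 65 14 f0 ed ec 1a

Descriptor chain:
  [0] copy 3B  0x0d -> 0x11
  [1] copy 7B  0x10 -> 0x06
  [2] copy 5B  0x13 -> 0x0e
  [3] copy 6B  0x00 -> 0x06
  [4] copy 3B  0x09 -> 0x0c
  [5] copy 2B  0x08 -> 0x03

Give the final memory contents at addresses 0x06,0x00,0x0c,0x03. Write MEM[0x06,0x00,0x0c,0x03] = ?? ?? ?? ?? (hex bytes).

#0 dst[0x11+3] := {0xcc,0x84,0x1d}
#1 dst[0x06+7] := {0x5d,0xcc,0x84,0x1d,0xf0,0xed,0xec}
#2 dst[0x0e+5] := {0x1d,0xf0,0xed,0xec,0x1a}
#3 dst[0x06+6] := {0xdd,0xd2,0x3c,0x4f,0x28,0x7d}
#4 dst[0x0c+3] := {0x4f,0x28,0x7d}
#5 dst[0x03+2] := {0x3c,0x4f}
query mem[0x06]=0xdd, mem[0x00]=0xdd, mem[0x0c]=0x4f, mem[0x03]=0x3c

MEM[0x06,0x00,0x0c,0x03] = dd dd 4f 3c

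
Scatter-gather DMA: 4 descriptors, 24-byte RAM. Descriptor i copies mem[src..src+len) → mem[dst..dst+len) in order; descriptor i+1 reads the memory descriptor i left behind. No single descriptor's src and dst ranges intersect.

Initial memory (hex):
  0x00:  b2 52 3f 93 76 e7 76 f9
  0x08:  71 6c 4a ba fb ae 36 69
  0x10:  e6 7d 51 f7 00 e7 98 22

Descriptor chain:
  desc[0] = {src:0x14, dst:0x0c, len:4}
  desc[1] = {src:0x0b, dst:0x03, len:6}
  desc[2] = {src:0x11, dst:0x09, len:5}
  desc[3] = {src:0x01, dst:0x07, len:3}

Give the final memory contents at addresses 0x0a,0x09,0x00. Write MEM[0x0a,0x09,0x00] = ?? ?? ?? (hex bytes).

MEM[0x0a,0x09,0x00] = 51 ba b2

[0] 0x14->0x0c len=4 : 00 e7 98 22
[1] 0x0b->0x03 len=6 : ba 00 e7 98 22 e6
[2] 0x11->0x09 len=5 : 7d 51 f7 00 e7
[3] 0x01->0x07 len=3 : 52 3f ba
query mem[0x0a]=0x51, mem[0x09]=0xba, mem[0x00]=0xb2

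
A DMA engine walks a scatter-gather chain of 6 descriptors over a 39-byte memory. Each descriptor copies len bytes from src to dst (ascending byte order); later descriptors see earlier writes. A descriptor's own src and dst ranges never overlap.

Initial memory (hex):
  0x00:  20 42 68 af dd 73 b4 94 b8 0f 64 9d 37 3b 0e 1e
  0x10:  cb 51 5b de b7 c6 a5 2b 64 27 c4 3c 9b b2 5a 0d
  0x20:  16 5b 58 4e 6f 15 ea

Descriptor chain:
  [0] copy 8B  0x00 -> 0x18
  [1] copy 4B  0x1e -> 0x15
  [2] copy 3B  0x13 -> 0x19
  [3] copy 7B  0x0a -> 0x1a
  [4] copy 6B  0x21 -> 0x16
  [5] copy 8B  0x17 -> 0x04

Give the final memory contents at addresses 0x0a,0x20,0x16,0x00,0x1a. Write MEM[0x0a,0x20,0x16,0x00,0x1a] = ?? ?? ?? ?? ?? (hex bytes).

MEM[0x0a,0x20,0x16,0x00,0x1a] = 3b cb 5b 20 15

D0: mem[0x18..0x1f] <- [20 42 68 af dd 73 b4 94]
D1: mem[0x15..0x18] <- [b4 94 16 5b]
D2: mem[0x19..0x1b] <- [de b7 b4]
D3: mem[0x1a..0x20] <- [64 9d 37 3b 0e 1e cb]
D4: mem[0x16..0x1b] <- [5b 58 4e 6f 15 ea]
D5: mem[0x04..0x0b] <- [58 4e 6f 15 ea 37 3b 0e]
query mem[0x0a]=0x3b, mem[0x20]=0xcb, mem[0x16]=0x5b, mem[0x00]=0x20, mem[0x1a]=0x15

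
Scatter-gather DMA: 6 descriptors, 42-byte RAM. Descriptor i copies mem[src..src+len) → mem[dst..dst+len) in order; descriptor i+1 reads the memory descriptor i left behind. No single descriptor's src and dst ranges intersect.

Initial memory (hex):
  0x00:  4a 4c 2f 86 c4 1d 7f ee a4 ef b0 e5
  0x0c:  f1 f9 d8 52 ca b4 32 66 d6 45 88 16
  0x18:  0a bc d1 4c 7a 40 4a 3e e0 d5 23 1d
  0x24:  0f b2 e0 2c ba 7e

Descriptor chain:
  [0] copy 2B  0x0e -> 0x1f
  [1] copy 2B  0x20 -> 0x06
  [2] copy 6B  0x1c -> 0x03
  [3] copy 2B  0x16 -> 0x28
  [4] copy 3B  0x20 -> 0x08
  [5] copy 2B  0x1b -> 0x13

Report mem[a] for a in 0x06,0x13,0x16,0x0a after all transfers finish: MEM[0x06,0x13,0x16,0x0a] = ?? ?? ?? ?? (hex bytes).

MEM[0x06,0x13,0x16,0x0a] = d8 4c 88 23

D0: mem[0x1f..0x20] <- [d8 52]
D1: mem[0x06..0x07] <- [52 d5]
D2: mem[0x03..0x08] <- [7a 40 4a d8 52 d5]
D3: mem[0x28..0x29] <- [88 16]
D4: mem[0x08..0x0a] <- [52 d5 23]
D5: mem[0x13..0x14] <- [4c 7a]
query mem[0x06]=0xd8, mem[0x13]=0x4c, mem[0x16]=0x88, mem[0x0a]=0x23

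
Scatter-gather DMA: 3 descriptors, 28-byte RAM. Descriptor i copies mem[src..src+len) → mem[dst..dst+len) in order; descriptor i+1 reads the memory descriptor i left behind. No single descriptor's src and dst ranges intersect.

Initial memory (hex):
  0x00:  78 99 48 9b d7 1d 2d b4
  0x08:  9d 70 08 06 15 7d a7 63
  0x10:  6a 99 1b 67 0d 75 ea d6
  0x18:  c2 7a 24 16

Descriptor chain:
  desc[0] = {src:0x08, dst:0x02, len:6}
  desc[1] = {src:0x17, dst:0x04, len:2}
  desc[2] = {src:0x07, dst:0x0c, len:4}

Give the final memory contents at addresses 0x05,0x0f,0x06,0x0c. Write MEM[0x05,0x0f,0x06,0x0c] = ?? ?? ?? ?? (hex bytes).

MEM[0x05,0x0f,0x06,0x0c] = c2 08 15 7d

[0] 0x08->0x02 len=6 : 9d 70 08 06 15 7d
[1] 0x17->0x04 len=2 : d6 c2
[2] 0x07->0x0c len=4 : 7d 9d 70 08
query mem[0x05]=0xc2, mem[0x0f]=0x08, mem[0x06]=0x15, mem[0x0c]=0x7d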